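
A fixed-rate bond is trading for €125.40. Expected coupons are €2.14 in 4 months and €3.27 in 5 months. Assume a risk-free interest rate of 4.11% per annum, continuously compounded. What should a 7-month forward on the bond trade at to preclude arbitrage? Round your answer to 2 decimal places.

PV(coupons) I = 2.14·e^(−0.0411·4/12) + 3.27·e^(−0.0411·5/12)
I = 2.1109 + 3.2145 = 5.3254
F = (S − I)·e^(rT) = (125.40 − 5.3254) · e^(0.0411·7/12)
= 120.0746 · e^0.023975 = 120.0746 × 1.024265 = €122.99

€122.99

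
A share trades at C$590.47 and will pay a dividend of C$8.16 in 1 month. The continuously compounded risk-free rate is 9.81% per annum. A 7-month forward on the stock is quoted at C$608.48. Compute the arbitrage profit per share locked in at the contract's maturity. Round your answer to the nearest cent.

PV(dividends) I = 8.16·e^(−0.0981·1/12) = 8.0936
Fair forward F* = (S − I)·e^(rT) = (590.47 − 8.0936)·e^0.057225 = 582.3764 × 1.058894 = 616.6749
Market C$608.48 < fair 616.6749: forward underpriced → reverse cash-and-carry (short the stock, invest proceeds at r, pay the dividends, go long the forward).
Profit at T = |F_mkt − F*| = |608.48 − 616.6749| = C$8.19 per share

C$8.19 per share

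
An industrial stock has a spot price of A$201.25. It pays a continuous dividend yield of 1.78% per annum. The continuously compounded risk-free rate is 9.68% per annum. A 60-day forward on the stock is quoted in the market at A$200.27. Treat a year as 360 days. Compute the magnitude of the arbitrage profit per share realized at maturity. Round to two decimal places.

A$3.65 per share

Fair forward: F* = S·e^(carry·T), with carry = (r − q) = 0.0968 − 0.0178 = 0.0790
F* = 201.25 · e^(0.0790 × 60/360) = 201.25 · e^0.013167 = 201.25 × 1.013254 = A$203.9174
Market A$200.27 < fair A$203.9174: forward underpriced → reverse cash-and-carry (short spot, go long the forward).
At maturity, profit = |F_mkt − F*| = |200.27 − 203.9174| = A$3.65 per share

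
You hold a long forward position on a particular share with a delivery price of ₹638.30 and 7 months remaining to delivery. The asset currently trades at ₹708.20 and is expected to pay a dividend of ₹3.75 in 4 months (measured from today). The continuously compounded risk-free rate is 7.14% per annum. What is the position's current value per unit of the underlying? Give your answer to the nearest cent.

₹92.28

PV(remaining dividends) I = 3.75·e^(−0.0714·4/12) = 3.6618
Current forward F = (S − I)·e^(rT) = (708.20 − 3.6618)·e^(0.0714·7/12) = 704.5382 × 1.042530 = 734.5022
Value (long) = (F − K)·e^(−rT) = (734.5022 − 638.30) × 0.959205 = 92.2776
Value = ₹92.28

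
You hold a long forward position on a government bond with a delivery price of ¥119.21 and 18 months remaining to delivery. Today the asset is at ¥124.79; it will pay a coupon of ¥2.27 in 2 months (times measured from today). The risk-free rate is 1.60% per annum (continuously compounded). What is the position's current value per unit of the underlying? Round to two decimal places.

¥6.14

PV(remaining coupons) I = 2.27·e^(−0.0160·2/12) = 2.2640
Current forward F = (S − I)·e^(rT) = (124.79 − 2.2640)·e^(0.0160·18/12) = 122.5260 × 1.024290 = 125.5022
Value (long) = (F − K)·e^(−rT) = (125.5022 − 119.21) × 0.976286 = 6.1430
Value = ¥6.14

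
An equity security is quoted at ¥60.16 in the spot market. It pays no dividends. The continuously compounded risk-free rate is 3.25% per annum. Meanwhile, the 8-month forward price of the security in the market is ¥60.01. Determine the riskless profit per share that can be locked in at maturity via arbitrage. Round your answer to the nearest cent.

¥1.47 per share

Fair forward: F* = S·e^(carry·T), with carry = r = 0.0325
F* = 60.16 · e^(0.0325 × 8/12) = 60.16 · e^0.021667 = 60.16 × 1.021903 = ¥61.4777
Market ¥60.01 < fair ¥61.4777: forward underpriced → reverse cash-and-carry (short spot, go long the forward).
At maturity, profit = |F_mkt − F*| = |60.01 − 61.4777| = ¥1.47 per share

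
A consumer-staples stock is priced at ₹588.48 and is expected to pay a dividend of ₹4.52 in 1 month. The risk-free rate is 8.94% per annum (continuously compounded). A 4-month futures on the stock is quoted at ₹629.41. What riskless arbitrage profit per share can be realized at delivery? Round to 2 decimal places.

PV(dividends) I = 4.52·e^(−0.0894·1/12) = 4.4865
Fair futures F* = (S − I)·e^(rT) = (588.48 − 4.4865)·e^0.029800 = 583.9935 × 1.030248 = 601.6581
Market ₹629.41 > fair 601.6581: forward overpriced → cash-and-carry (borrow at r, buy the stock and collect the dividends, short the forward).
Profit at T = |F_mkt − F*| = |629.41 − 601.6581| = ₹27.75 per share

₹27.75 per share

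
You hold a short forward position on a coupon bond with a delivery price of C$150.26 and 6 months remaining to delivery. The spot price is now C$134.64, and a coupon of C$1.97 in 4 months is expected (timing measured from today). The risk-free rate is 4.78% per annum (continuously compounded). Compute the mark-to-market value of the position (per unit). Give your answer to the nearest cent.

C$14.01

PV(remaining coupons) I = 1.97·e^(−0.0478·4/12) = 1.9389
Current forward F = (S − I)·e^(rT) = (134.64 − 1.9389)·e^(0.0478·6/12) = 132.7011 × 1.024188 = 135.9109
Value (long) = (F − K)·e^(−rT) = (135.9109 − 150.26) × 0.976383 = -14.0102
Short position value = −(long value) = C$14.01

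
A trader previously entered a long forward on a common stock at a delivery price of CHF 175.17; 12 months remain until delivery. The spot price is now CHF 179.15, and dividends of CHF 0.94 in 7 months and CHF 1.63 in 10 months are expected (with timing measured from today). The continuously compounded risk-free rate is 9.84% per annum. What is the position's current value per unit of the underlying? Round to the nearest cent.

CHF 18.01

PV(remaining dividends) I = 0.94·e^(−0.0984·7/12) + 1.63·e^(−0.0984·10/12) = 2.3892
Current forward F = (S − I)·e^(rT) = (179.15 − 2.3892)·e^(0.0984·12/12) = 176.7608 × 1.103404 = 195.0386
Value (long) = (F − K)·e^(−rT) = (195.0386 − 175.17) × 0.906286 = 18.0066
Value = CHF 18.01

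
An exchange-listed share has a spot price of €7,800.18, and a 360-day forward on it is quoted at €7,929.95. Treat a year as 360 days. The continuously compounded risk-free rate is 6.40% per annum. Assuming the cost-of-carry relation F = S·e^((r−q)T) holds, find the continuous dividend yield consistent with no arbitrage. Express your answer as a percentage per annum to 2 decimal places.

4.75%

From F = S·e^((r−q)T): (r − q) = ln(F/S)/T
ln(7929.95/7800.18) = ln(1.016637) = 0.016500
(r − q) = 0.016500 / (360/360) = 0.016500
q = r − ln(F/S)/T = 0.0640 − 0.016500 = 0.047500
q = 4.75%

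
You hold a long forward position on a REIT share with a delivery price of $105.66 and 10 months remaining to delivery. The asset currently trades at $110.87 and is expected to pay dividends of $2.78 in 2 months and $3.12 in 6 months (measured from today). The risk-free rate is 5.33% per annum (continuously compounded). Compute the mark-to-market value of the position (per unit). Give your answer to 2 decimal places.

$4.01

PV(remaining dividends) I = 2.78·e^(−0.0533·2/12) + 3.12·e^(−0.0533·6/12) = 5.7934
Current forward F = (S − I)·e^(rT) = (110.87 − 5.7934)·e^(0.0533·10/12) = 105.0766 × 1.045418 = 109.8490
Value (long) = (F − K)·e^(−rT) = (109.8490 − 105.66) × 0.956555 = 4.0070
Value = $4.01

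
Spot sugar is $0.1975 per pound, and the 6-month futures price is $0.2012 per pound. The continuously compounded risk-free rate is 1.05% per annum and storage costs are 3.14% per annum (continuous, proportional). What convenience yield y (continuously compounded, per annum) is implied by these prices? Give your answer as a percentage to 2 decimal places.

0.48%

F = S·e^((r+u−y)T) ⇒ (r+u−y) = ln(F/S)/T
ln(0.2012/0.1975) = 0.018561; /T ⇒ 0.037122
y = r + u − ln(F/S)/T = 0.0105 + 0.0314 − 0.037122 = 0.004778
y = 0.48%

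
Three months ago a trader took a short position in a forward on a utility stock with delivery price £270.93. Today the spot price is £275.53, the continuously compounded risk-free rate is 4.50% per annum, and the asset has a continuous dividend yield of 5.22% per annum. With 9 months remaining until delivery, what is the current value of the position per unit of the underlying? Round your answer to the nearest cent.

Current fair forward for the remaining 9 months: F = S·e^((r − q)·T), (r − q) = 0.0450 − 0.0522 = -0.0072
F = 275.53 · e^(-0.0072 × 9/12) = 275.53 × 0.994615 = 274.0463
Value of long forward = (F − K)·e^(−rT) = (274.0463 − 270.93) · e^(−0.0450·9/12)
= 3.1163 × 0.966813 = 3.01
Short position value = −(long value) = -£3.01

-£3.01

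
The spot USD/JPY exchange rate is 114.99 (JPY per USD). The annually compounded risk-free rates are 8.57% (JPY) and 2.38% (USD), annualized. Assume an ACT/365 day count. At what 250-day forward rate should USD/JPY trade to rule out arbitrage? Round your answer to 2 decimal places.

119.71

By covered interest parity, F = S · (1+r_JPY)^T / (1+r_USD)^T
= 114.99 × 1.057935 / 1.016241 = 114.99 × 1.041028
F = 119.71 JPY per USD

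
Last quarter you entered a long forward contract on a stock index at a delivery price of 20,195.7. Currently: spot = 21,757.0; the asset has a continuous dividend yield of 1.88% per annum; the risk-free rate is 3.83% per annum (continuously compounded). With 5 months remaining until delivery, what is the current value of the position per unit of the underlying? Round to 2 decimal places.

Current fair forward for the remaining 5 months: F = S·e^((r − q)·T), (r − q) = 0.0383 − 0.0188 = 0.0195
F = 21757.0 · e^(0.0195 × 5/12) = 21757.0 × 1.00815810 = 21934.4958
Value of long forward = (F − K)·e^(−rT) = (21934.4958 − 20195.7) · e^(−0.0383·5/12)
= 1738.7958 × 0.98416833 = 1711.27

1711.27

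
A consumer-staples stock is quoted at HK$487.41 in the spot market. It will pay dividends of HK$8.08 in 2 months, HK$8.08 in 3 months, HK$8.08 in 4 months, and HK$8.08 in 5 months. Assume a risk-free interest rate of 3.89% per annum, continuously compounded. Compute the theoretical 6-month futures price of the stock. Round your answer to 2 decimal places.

HK$464.40

PV(dividends) I = 8.08·e^(−0.0389·2/12) + 8.08·e^(−0.0389·3/12) + 8.08·e^(−0.0389·4/12) + 8.08·e^(−0.0389·5/12)
I = 8.0278 + 8.0018 + 7.9759 + 7.9501 = 31.9556
F = (S − I)·e^(rT) = (487.41 − 31.9556) · e^(0.0389·6/12)
= 455.4544 · e^0.019450 = 455.4544 × 1.019640 = HK$464.40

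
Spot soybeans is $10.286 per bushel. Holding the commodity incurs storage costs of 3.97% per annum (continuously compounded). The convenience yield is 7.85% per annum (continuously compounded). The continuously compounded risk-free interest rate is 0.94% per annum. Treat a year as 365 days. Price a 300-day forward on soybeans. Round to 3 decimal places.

$10.040 per bushel

Net carry = r + u − y = 0.0094 + 0.0397 − 0.0785 = -0.0294
F = S·e^((r+u−y)T) = 10.286 · e^(-0.0294 × 300/365) = 10.286 · e^-0.024164
= 10.286 × 0.976126 = $10.040 per bushel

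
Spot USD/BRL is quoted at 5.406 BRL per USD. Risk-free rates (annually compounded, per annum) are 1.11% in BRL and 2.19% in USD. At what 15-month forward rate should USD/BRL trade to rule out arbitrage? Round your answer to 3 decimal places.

By covered interest parity, F = S · (1+r_BRL)^T / (1+r_USD)^T
= 5.406 × 1.013894 / 1.027450 = 5.406 × 0.986806
F = 5.335 BRL per USD

5.335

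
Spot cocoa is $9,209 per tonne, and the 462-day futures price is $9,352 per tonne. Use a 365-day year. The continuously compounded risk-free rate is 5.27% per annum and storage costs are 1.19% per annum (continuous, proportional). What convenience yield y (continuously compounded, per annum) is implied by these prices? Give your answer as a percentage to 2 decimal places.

5.24%

F = S·e^((r+u−y)T) ⇒ (r+u−y) = ln(F/S)/T
ln(9352/9209) = 0.015409; /T ⇒ 0.012174
y = r + u − ln(F/S)/T = 0.0527 + 0.0119 − 0.012174 = 0.052426
y = 5.24%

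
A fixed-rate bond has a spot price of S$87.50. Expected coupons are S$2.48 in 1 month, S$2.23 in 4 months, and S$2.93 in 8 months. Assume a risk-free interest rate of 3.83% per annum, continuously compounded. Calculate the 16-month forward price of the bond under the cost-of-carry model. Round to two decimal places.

S$84.16

PV(coupons) I = 2.48·e^(−0.0383·1/12) + 2.23·e^(−0.0383·4/12) + 2.93·e^(−0.0383·8/12)
I = 2.4721 + 2.2017 + 2.8561 = 7.5299
F = (S − I)·e^(rT) = (87.50 − 7.5299) · e^(0.0383·16/12)
= 79.9701 · e^0.051067 = 79.9701 × 1.052393 = S$84.16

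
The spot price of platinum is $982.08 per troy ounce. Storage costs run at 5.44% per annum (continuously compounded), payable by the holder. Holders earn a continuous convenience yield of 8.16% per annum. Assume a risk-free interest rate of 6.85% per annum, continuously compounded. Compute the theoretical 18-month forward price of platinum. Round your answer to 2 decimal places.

Net carry = r + u − y = 0.0685 + 0.0544 − 0.0816 = 0.0413
F = S·e^((r+u−y)T) = 982.08 · e^(0.0413 × 18/12) = 982.08 · e^0.061950
= 982.08 × 1.063909 = $1,044.84 per troy ounce

$1,044.84 per troy ounce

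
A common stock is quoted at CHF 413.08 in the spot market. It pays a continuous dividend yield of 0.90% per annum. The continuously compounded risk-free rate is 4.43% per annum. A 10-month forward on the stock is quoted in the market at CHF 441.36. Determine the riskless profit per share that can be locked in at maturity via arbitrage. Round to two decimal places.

Fair forward: F* = S·e^(carry·T), with carry = (r − q) = 0.0443 − 0.0090 = 0.0353
F* = 413.08 · e^(0.0353 × 10/12) = 413.08 · e^0.029417 = 413.08 × 1.029854 = CHF 425.4121
Market CHF 441.36 > fair CHF 425.4121: forward overpriced → cash-and-carry (buy spot, short the forward).
At maturity, profit = |F_mkt − F*| = |441.36 − 425.4121| = CHF 15.95 per share

CHF 15.95 per share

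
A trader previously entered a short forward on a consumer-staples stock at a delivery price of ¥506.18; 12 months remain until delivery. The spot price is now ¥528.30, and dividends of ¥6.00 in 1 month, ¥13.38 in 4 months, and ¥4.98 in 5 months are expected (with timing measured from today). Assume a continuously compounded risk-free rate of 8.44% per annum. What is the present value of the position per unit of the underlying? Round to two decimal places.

-¥39.31

PV(remaining dividends) I = 6.00·e^(−0.0844·1/12) + 13.38·e^(−0.0844·4/12) + 4.98·e^(−0.0844·5/12) = 23.7747
Current forward F = (S − I)·e^(rT) = (528.30 − 23.7747)·e^(0.0844·12/12) = 504.5253 × 1.088064 = 548.9558
Value (long) = (F − K)·e^(−rT) = (548.9558 − 506.18) × 0.919064 = 39.3137
Short position value = −(long value) = -¥39.31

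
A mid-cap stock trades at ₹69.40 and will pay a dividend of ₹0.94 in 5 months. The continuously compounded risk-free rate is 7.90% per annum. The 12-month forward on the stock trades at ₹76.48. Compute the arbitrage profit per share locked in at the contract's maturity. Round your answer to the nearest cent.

PV(dividends) I = 0.94·e^(−0.0790·5/12) = 0.9096
Fair forward F* = (S − I)·e^(rT) = (69.40 − 0.9096)·e^0.079000 = 68.4904 × 1.082204 = 74.1206
Market ₹76.48 > fair 74.1206: forward overpriced → cash-and-carry (borrow at r, buy the stock and collect the dividends, short the forward).
Profit at T = |F_mkt − F*| = |76.48 − 74.1206| = ₹2.36 per share

₹2.36 per share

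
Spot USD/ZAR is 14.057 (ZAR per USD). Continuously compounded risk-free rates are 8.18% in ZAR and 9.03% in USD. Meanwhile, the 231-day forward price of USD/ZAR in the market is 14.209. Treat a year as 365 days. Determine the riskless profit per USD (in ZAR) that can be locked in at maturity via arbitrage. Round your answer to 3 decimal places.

0.227 per USD (in ZAR)

Fair forward: F* = S·e^(carry·T), with carry = (r_ZAR − r_USD) = 0.0818 − 0.0903 = -0.0085
F* = 14.057 · e^(-0.0085 × 231/365) = 14.057 · e^-0.005379 = 14.057 × 0.994635 = 13.9816
Market 14.209 > fair 13.9816: forward overpriced → cash-and-carry (buy spot, short the forward).
At maturity, profit = |F_mkt − F*| = |14.209 − 13.9816| = 0.227 per USD (in ZAR)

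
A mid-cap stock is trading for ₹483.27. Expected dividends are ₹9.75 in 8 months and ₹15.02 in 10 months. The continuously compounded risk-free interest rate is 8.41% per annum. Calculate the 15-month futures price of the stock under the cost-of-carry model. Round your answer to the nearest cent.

₹511.04

PV(dividends) I = 9.75·e^(−0.0841·8/12) + 15.02·e^(−0.0841·10/12)
I = 9.2184 + 14.0034 = 23.2218
F = (S − I)·e^(rT) = (483.27 − 23.2218) · e^(0.0841·15/12)
= 460.0482 · e^0.105125 = 460.0482 × 1.110849 = ₹511.04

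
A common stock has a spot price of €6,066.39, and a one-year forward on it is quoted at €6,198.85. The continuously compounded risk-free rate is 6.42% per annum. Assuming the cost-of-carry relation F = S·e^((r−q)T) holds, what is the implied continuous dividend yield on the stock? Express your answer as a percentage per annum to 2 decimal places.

4.26%

From F = S·e^((r−q)T): (r − q) = ln(F/S)/T
ln(6198.85/6066.39) = ln(1.021835) = 0.021600
(r − q) = 0.021600 / (12/12) = 0.021600
q = r − ln(F/S)/T = 0.0642 − 0.021600 = 0.042600
q = 4.26%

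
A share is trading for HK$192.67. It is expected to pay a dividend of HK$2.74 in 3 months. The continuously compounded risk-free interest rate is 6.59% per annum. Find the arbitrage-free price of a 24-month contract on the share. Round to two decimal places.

PV(dividends) I = 2.74·e^(−0.0659·3/12)
I = 2.6952
F = (S − I)·e^(rT) = (192.67 − 2.6952) · e^(0.0659·24/12)
= 189.9748 · e^0.131800 = 189.9748 × 1.140880 = HK$216.74

HK$216.74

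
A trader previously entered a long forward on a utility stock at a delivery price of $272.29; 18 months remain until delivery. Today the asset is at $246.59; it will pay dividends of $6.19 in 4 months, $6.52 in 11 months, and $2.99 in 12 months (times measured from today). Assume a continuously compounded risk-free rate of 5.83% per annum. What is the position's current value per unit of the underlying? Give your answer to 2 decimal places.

PV(remaining dividends) I = 6.19·e^(−0.0583·4/12) + 6.52·e^(−0.0583·11/12) + 2.99·e^(−0.0583·12/12) = 15.0722
Current forward F = (S − I)·e^(rT) = (246.59 − 15.0722)·e^(0.0583·18/12) = 231.5178 × 1.091388 = 252.6757
Value (long) = (F − K)·e^(−rT) = (252.6757 − 272.29) × 0.916265 = -17.9719
Value = -$17.97

-$17.97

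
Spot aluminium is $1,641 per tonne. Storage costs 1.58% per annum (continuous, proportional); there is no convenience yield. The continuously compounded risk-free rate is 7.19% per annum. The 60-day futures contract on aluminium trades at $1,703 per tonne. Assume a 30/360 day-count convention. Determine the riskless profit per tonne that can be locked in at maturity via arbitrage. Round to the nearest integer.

Fair futures: F* = S·e^(carry·T), with carry = (r + u) = 0.0719 + 0.0158 = 0.0877
F* = 1641 · e^(0.0877 × 60/360) = 1641 · e^0.014617 = 1641 × 1.014724 = $1665.1621
Market $1703 > fair $1665.1621: forward overpriced → cash-and-carry (buy spot, short the forward).
At maturity, profit = |F_mkt − F*| = |1703 − 1665.1621| = $38 per tonne

$38 per tonne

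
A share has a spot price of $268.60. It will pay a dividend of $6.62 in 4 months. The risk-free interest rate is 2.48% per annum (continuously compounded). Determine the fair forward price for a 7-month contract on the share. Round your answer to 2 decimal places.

PV(dividends) I = 6.62·e^(−0.0248·4/12)
I = 6.5655
F = (S − I)·e^(rT) = (268.60 − 6.5655) · e^(0.0248·7/12)
= 262.0345 · e^0.014467 = 262.0345 × 1.014572 = $265.85

$265.85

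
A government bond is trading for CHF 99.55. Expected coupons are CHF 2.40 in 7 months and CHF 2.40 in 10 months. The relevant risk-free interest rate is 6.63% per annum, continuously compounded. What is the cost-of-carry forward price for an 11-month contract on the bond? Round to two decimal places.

PV(coupons) I = 2.40·e^(−0.0663·7/12) + 2.40·e^(−0.0663·10/12)
I = 2.3090 + 2.2710 = 4.5800
F = (S − I)·e^(rT) = (99.55 − 4.5800) · e^(0.0663·11/12)
= 94.9700 · e^0.060775 = 94.9700 × 1.062660 = CHF 100.92

CHF 100.92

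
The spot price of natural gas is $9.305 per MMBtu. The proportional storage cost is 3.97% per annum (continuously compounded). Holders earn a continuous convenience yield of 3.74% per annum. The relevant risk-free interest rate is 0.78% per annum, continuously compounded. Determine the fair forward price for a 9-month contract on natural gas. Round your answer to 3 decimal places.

$9.376 per MMBtu

Net carry = r + u − y = 0.0078 + 0.0397 − 0.0374 = 0.0101
F = S·e^((r+u−y)T) = 9.305 · e^(0.0101 × 9/12) = 9.305 · e^0.007575
= 9.305 × 1.007604 = $9.376 per MMBtu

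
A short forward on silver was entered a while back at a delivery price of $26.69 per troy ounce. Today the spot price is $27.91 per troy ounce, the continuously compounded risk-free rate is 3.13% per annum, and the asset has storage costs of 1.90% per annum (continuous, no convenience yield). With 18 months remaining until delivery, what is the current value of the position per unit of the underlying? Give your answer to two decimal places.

-$3.25 per troy ounce

Current fair forward for the remaining 18 months: F = S·e^((r + u)·T), (r + u) = 0.0313 + 0.0190 = 0.0503
F = 27.91 · e^(0.0503 × 18/12) = 27.91 × 1.078369 = 30.0973
Value of long forward = (F − K)·e^(−rT) = (30.0973 − 26.69) · e^(−0.0313·18/12)
= 3.4073 × 0.954135 = 3.25
Short position value = −(long value) = -$3.25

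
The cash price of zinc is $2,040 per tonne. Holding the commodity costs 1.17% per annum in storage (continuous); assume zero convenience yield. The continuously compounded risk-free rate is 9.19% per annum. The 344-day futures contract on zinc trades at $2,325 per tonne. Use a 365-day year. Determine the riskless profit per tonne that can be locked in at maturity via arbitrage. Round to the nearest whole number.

$76 per tonne

Fair futures: F* = S·e^(carry·T), with carry = (r + u) = 0.0919 + 0.0117 = 0.1036
F* = 2040 · e^(0.1036 × 344/365) = 2040 · e^0.097639 = 2040 × 1.102565 = $2249.2326
Market $2325 > fair $2249.2326: forward overpriced → cash-and-carry (buy spot, short the forward).
At maturity, profit = |F_mkt − F*| = |2325 − 2249.2326| = $76 per tonne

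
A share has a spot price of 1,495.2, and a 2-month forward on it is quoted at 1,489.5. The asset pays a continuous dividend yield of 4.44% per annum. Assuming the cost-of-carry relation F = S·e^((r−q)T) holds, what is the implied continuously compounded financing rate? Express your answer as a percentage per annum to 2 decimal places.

From F = S·e^((r−q)T): (r − q) = ln(F/S)/T
ln(1489.5/1495.2) = ln(0.996188) = -0.003819
(r − q) = -0.003819 / (2/12) = -0.022914
r = ln(F/S)/T + q = -0.022914 + 0.0444 = 0.021486
r = 2.15%

2.15%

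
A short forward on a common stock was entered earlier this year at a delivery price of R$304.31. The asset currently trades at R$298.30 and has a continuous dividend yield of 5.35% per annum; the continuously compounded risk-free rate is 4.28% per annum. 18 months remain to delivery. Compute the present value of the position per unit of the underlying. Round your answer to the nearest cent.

R$10.09

Current fair forward for the remaining 18 months: F = S·e^((r − q)·T), (r − q) = 0.0428 − 0.0535 = -0.0107
F = 298.30 · e^(-0.0107 × 18/12) = 298.30 × 0.984078 = 293.5505
Value of long forward = (F − K)·e^(−rT) = (293.5505 − 304.31) · e^(−0.0428·18/12)
= -10.7595 × 0.937817 = -10.09
Short position value = −(long value) = R$10.09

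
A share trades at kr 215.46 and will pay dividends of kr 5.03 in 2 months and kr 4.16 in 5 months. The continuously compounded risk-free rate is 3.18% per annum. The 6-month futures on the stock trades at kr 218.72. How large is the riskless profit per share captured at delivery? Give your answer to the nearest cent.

PV(dividends) I = 5.03·e^(−0.0318·2/12) + 4.16·e^(−0.0318·5/12) = 9.1087
Fair futures F* = (S − I)·e^(rT) = (215.46 − 9.1087)·e^0.015900 = 206.3513 × 1.016027 = 209.6585
Market kr 218.72 > fair 209.6585: forward overpriced → cash-and-carry (borrow at r, buy the stock and collect the dividends, short the forward).
Profit at T = |F_mkt − F*| = |218.72 − 209.6585| = kr 9.06 per share

kr 9.06 per share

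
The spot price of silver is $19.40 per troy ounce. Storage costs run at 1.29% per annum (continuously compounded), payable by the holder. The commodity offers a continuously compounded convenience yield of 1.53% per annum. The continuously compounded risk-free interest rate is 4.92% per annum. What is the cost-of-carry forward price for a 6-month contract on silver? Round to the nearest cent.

$19.86 per troy ounce

Net carry = r + u − y = 0.0492 + 0.0129 − 0.0153 = 0.0468
F = S·e^((r+u−y)T) = 19.40 · e^(0.0468 × 6/12) = 19.40 · e^0.023400
= 19.40 × 1.023676 = $19.86 per troy ounce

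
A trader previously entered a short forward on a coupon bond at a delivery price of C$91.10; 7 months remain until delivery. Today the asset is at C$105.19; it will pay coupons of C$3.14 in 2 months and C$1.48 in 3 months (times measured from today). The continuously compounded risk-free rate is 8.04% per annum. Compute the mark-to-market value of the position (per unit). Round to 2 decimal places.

PV(remaining coupons) I = 3.14·e^(−0.0804·2/12) + 1.48·e^(−0.0804·3/12) = 4.5488
Current forward F = (S − I)·e^(rT) = (105.19 − 4.5488)·e^(0.0804·7/12) = 100.6412 × 1.048017 = 105.4737
Value (long) = (F − K)·e^(−rT) = (105.4737 − 91.10) × 0.954183 = 13.7151
Short position value = −(long value) = -C$13.72

-C$13.72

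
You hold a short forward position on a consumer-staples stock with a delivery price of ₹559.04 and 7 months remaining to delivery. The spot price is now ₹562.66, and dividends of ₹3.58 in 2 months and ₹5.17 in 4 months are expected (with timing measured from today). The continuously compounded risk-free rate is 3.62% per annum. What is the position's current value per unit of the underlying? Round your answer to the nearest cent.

-₹6.63

PV(remaining dividends) I = 3.58·e^(−0.0362·2/12) + 5.17·e^(−0.0362·4/12) = 8.6665
Current forward F = (S − I)·e^(rT) = (562.66 − 8.6665)·e^(0.0362·7/12) = 553.9935 × 1.021341 = 565.8163
Value (long) = (F − K)·e^(−rT) = (565.8163 − 559.04) × 0.979105 = 6.6347
Short position value = −(long value) = -₹6.63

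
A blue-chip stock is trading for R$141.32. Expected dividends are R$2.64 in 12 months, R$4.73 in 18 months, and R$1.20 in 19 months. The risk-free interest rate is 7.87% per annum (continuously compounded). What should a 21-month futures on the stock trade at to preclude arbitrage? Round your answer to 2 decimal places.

PV(dividends) I = 2.64·e^(−0.0787·12/12) + 4.73·e^(−0.0787·18/12) + 1.20·e^(−0.0787·19/12)
I = 2.4402 + 4.2033 + 1.0594 = 7.7029
F = (S − I)·e^(rT) = (141.32 − 7.7029) · e^(0.0787·21/12)
= 133.6171 · e^0.137725 = 133.6171 × 1.147660 = R$153.35

R$153.35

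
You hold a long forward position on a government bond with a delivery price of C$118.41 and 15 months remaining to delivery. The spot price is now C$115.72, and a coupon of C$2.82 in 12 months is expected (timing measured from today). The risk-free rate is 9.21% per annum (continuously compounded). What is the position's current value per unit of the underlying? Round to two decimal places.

C$7.61

PV(remaining coupons) I = 2.82·e^(−0.0921·12/12) = 2.5719
Current forward F = (S − I)·e^(rT) = (115.72 − 2.5719)·e^(0.0921·15/12) = 113.1481 × 1.122014 = 126.9538
Value (long) = (F − K)·e^(−rT) = (126.9538 − 118.41) × 0.891255 = 7.6147
Value = C$7.61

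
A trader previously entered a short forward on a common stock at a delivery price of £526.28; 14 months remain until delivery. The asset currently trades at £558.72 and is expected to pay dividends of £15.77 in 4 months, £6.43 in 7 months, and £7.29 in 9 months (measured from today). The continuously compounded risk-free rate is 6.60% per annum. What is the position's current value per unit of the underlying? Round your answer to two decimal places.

-£42.89

PV(remaining dividends) I = 15.77·e^(−0.0660·4/12) + 6.43·e^(−0.0660·7/12) + 7.29·e^(−0.0660·9/12) = 28.5519
Current forward F = (S − I)·e^(rT) = (558.72 − 28.5519)·e^(0.0660·14/12) = 530.1681 × 1.080042 = 572.6038
Value (long) = (F − K)·e^(−rT) = (572.6038 − 526.28) × 0.925890 = 42.8907
Short position value = −(long value) = -£42.89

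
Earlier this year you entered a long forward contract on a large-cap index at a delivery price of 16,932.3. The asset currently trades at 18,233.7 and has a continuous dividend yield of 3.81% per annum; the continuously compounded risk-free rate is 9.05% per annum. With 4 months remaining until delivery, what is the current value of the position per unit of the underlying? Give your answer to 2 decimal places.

1574.46

Current fair forward for the remaining 4 months: F = S·e^((r − q)·T), (r − q) = 0.0905 − 0.0381 = 0.0524
F = 18233.7 · e^(0.0524 × 4/12) = 18233.7 × 1.01762010 = 18554.9796
Value of long forward = (F − K)·e^(−rT) = (18554.9796 − 16932.3) · e^(−0.0905·4/12)
= 1622.6796 × 0.97028381 = 1574.46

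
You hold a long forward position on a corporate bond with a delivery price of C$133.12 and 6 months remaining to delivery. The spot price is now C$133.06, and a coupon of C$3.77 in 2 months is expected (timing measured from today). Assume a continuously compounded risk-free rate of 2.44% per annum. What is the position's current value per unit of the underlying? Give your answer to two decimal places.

-C$2.20

PV(remaining coupons) I = 3.77·e^(−0.0244·2/12) = 3.7547
Current forward F = (S − I)·e^(rT) = (133.06 − 3.7547)·e^(0.0244·6/12) = 129.3053 × 1.012275 = 130.8925
Value (long) = (F − K)·e^(−rT) = (130.8925 − 133.12) × 0.987874 = -2.2005
Value = -C$2.20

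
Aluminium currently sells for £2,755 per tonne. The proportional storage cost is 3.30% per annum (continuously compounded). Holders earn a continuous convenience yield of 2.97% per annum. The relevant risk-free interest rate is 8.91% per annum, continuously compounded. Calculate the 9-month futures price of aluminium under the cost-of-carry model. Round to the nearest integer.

Net carry = r + u − y = 0.0891 + 0.0330 − 0.0297 = 0.0924
F = S·e^((r+u−y)T) = 2755 · e^(0.0924 × 9/12) = 2755 · e^0.069300
= 2755 × 1.071758 = £2,953 per tonne

£2,953 per tonne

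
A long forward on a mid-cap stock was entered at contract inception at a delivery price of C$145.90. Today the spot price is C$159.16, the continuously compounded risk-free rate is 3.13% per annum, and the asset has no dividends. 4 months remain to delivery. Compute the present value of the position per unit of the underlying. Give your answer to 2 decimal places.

Current fair forward for the remaining 4 months: F = S·e^(r·T), r = 0.0313
F = 159.16 · e^(0.0313 × 4/12) = 159.16 × 1.010488 = 160.8293
Value of long forward = (F − K)·e^(−rT) = (160.8293 − 145.90) · e^(−0.0313·4/12)
= 14.9293 × 0.989621 = 14.77

C$14.77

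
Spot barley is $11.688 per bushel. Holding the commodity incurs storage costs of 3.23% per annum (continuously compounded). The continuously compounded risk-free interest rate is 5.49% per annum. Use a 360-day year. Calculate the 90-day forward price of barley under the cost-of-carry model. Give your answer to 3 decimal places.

Net carry = r + u − y = 0.0549 + 0.0323 − 0.0000 = 0.0872
F = S·e^((r+u−y)T) = 11.688 · e^(0.0872 × 90/360) = 11.688 · e^0.021800
= 11.688 × 1.022039 = $11.946 per bushel

$11.946 per bushel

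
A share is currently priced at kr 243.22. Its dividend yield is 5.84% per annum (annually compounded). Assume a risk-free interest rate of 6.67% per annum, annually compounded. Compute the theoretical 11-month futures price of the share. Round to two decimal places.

kr 244.97

F = S · (1+r)^T / (1+q)^T
= 243.22 × 1.060976 / 1.053406 = 243.22 × 1.007186
F = kr 244.97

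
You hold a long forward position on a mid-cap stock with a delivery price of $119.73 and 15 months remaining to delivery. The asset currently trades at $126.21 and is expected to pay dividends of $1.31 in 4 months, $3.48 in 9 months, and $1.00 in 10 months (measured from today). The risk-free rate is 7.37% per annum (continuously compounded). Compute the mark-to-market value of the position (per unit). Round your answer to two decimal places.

$11.51

PV(remaining dividends) I = 1.31·e^(−0.0737·4/12) + 3.48·e^(−0.0737·9/12) + 1.00·e^(−0.0737·10/12) = 5.5115
Current forward F = (S − I)·e^(rT) = (126.21 − 5.5115)·e^(0.0737·15/12) = 120.6985 × 1.096502 = 132.3461
Value (long) = (F − K)·e^(−rT) = (132.3461 − 119.73) × 0.911991 = 11.5058
Value = $11.51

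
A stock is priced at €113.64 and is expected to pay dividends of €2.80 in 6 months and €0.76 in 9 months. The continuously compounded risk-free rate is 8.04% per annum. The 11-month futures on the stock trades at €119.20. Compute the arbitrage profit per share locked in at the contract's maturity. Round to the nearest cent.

PV(dividends) I = 2.80·e^(−0.0804·6/12) + 0.76·e^(−0.0804·9/12) = 3.4052
Fair futures F* = (S − I)·e^(rT) = (113.64 − 3.4052)·e^0.073700 = 110.2348 × 1.076484 = 118.6660
Market €119.20 > fair 118.6660: forward overpriced → cash-and-carry (borrow at r, buy the stock and collect the dividends, short the forward).
Profit at T = |F_mkt − F*| = |119.20 − 118.6660| = €0.53 per share

€0.53 per share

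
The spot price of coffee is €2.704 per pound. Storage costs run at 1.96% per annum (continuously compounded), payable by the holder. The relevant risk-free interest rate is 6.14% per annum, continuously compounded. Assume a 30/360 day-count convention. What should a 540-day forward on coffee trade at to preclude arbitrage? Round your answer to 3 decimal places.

Net carry = r + u − y = 0.0614 + 0.0196 − 0.0000 = 0.0810
F = S·e^((r+u−y)T) = 2.704 · e^(0.0810 × 540/360) = 2.704 · e^0.121500
= 2.704 × 1.129189 = €3.053 per pound

€3.053 per pound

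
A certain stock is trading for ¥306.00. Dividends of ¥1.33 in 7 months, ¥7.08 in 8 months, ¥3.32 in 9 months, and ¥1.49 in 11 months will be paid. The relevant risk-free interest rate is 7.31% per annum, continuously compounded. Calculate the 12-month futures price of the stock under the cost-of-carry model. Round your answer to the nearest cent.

PV(dividends) I = 1.33·e^(−0.0731·7/12) + 7.08·e^(−0.0731·8/12) + 3.32·e^(−0.0731·9/12) + 1.49·e^(−0.0731·11/12)
I = 1.2745 + 6.7432 + 3.1429 + 1.3934 = 12.5540
F = (S − I)·e^(rT) = (306.00 − 12.5540) · e^(0.0731·12/12)
= 293.4460 · e^0.073100 = 293.4460 × 1.075838 = ¥315.70

¥315.70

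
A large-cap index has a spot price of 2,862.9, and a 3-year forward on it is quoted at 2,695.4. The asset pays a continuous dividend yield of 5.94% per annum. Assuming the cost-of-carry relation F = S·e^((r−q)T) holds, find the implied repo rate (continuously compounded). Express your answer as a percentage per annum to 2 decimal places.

From F = S·e^((r−q)T): (r − q) = ln(F/S)/T
ln(2695.4/2862.9) = ln(0.941493) = -0.060288
(r − q) = -0.060288 / (3) = -0.020096
r = ln(F/S)/T + q = -0.020096 + 0.0594 = 0.039304
r = 3.93%

3.93%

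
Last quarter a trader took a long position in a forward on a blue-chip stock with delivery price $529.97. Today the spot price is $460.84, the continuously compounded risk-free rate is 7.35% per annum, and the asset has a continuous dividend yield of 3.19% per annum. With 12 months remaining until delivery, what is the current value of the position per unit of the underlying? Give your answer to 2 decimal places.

-$46.04

Current fair forward for the remaining 12 months: F = S·e^((r − q)·T), (r − q) = 0.0735 − 0.0319 = 0.0416
F = 460.84 · e^(0.0416 × 12/12) = 460.84 × 1.042477 = 480.4151
Value of long forward = (F − K)·e^(−rT) = (480.4151 − 529.97) · e^(−0.0735·12/12)
= -49.5549 × 0.929136 = -46.04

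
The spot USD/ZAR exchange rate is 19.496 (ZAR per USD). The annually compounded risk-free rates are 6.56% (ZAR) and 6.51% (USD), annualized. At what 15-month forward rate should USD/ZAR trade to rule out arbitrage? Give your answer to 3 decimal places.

By covered interest parity, F = S · (1+r_ZAR)^T / (1+r_USD)^T
= 19.496 × 1.082662 / 1.082027 = 19.496 × 1.000587
F = 19.507 ZAR per USD

19.507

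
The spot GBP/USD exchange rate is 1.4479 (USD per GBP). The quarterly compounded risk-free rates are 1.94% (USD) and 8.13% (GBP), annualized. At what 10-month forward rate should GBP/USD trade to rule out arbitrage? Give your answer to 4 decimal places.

By covered interest parity, F = S · (1+r_USD/4)^(4T) / (1+r_GBP/4)^(4T)
= 1.4479 × 1.016258 / 1.069371 = 1.4479 × 0.950332
F = 1.3760 USD per GBP

1.3760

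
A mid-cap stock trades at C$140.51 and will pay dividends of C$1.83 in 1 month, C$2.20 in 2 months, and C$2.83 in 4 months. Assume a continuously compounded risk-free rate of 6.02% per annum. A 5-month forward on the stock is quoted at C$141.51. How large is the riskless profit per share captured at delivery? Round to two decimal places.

C$4.38 per share

PV(dividends) I = 1.83·e^(−0.0602·1/12) + 2.20·e^(−0.0602·2/12) + 2.83·e^(−0.0602·4/12) = 6.7727
Fair forward F* = (S − I)·e^(rT) = (140.51 − 6.7727)·e^0.025083 = 133.7373 × 1.025400 = 137.1342
Market C$141.51 > fair 137.1342: forward overpriced → cash-and-carry (borrow at r, buy the stock and collect the dividends, short the forward).
Profit at T = |F_mkt − F*| = |141.51 − 137.1342| = C$4.38 per share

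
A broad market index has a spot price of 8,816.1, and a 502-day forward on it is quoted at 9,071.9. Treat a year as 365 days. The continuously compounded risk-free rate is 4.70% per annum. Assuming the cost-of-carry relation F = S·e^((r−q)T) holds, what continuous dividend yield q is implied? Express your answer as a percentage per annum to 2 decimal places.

2.62%

From F = S·e^((r−q)T): (r − q) = ln(F/S)/T
ln(9071.9/8816.1) = ln(1.029015) = 0.028602
(r − q) = 0.028602 / (502/365) = 0.020796
q = r − ln(F/S)/T = 0.0470 − 0.020796 = 0.026204
q = 2.62%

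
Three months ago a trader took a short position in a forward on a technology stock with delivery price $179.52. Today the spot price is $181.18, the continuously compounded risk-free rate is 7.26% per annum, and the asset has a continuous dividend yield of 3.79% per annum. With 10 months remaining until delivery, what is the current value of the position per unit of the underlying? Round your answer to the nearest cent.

-$6.57

Current fair forward for the remaining 10 months: F = S·e^((r − q)·T), (r − q) = 0.0726 − 0.0379 = 0.0347
F = 181.18 · e^(0.0347 × 10/12) = 181.18 × 1.029339 = 186.4956
Value of long forward = (F − K)·e^(−rT) = (186.4956 − 179.52) · e^(−0.0726·10/12)
= 6.9756 × 0.941294 = 6.57
Short position value = −(long value) = -$6.57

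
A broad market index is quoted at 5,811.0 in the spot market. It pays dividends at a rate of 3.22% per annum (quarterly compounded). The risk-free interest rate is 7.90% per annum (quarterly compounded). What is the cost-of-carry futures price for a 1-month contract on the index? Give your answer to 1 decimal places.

F = S · (1+r/4)^(4T) / (1+q/4)^(4T)
= 5811.0 × 1.006540 / 1.002676 = 5811.0 × 1.003854
F = 5,833.4

5,833.4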